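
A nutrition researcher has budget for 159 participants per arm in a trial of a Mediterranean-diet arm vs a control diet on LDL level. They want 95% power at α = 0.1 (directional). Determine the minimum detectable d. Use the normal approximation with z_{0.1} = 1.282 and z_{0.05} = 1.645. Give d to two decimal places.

d_min ≈ 0.33

For two independent groups of n = 159 each: d_min = (z_{α} + z_β)·√(2/n).
z-sum = 1.282 + 1.645 = 2.927.
d_min = 2.927 × √(2/159) = 2.927 × 0.1122 = 0.328.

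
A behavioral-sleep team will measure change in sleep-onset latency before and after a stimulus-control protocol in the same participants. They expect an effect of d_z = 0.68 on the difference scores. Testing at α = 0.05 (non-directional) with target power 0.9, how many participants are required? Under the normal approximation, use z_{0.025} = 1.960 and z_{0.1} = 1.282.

For a paired (one-sample on differences) test: n = ((z_{α/2} + z_β) / d)².
z_{α/2} + z_β = 1.960 + 1.282 = 3.242.
n = (3.242 / 0.68)² = 4.768² = 22.73.
Round up.

n = 23 pairs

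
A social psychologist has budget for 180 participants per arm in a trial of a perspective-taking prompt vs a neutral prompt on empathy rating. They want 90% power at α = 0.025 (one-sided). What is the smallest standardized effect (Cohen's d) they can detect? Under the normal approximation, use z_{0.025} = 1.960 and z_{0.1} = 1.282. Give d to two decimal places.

d_min ≈ 0.34

For two independent groups of n = 180 each: d_min = (z_{α} + z_β)·√(2/n).
z-sum = 1.960 + 1.282 = 3.242.
d_min = 3.242 × √(2/180) = 3.242 × 0.1054 = 0.342.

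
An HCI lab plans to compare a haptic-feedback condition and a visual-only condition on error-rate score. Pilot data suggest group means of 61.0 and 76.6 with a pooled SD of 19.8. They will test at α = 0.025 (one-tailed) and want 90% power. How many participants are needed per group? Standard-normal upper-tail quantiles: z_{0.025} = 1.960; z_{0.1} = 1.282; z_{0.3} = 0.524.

Cohen's d = |M₁ − M₂| / SD_pooled = |61.0 − 76.6| / 19.8 = 15.6 / 19.8 = 0.788.
For two independent groups with equal n: n = 2·((z_{α} + z_β) / d)².
z_{α} + z_β = 1.960 + 1.282 = 3.242.
n = 2 × (3.242 / 0.788)² = 2 × 4.114² = 2 × 16.93 = 33.9.
Round up to the next whole participant.

n = 34 per group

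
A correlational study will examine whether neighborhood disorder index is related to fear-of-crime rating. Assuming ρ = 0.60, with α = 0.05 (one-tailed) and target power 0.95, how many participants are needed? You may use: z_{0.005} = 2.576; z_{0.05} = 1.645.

n = 26

Fisher's z: C = ½·ln((1+r)/(1−r)) = ½·ln(4.0000) = 0.6931.
n = ((z_{α} + z_β)/C)² + 3.
(1.645 + 1.645) / 0.6931 = 3.290 / 0.6931 = 4.747.
n = 4.747² + 3 = 22.53 + 3 = 25.5.
Round up.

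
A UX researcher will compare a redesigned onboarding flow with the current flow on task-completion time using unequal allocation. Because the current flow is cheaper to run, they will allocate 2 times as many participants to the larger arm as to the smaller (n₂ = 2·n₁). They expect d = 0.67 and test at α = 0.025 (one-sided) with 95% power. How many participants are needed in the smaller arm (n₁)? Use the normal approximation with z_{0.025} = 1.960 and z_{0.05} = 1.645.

n₁ = 44

With allocation ratio k = n₂/n₁ = 2, Var(x̄₁−x̄₂) = σ²(1/n₁ + 1/(k·n₁)) = σ²·(k+1)/(k·n₁).
So n₁ = (1 + 1/k)·((z_{α} + z_β)/d)² = 1.500 × (3.605/0.67)².
n₁ = 1.500 × 28.95 = 43.4.
Round up: n₁ = 44, giving n₂ = 2 × 44 = 88.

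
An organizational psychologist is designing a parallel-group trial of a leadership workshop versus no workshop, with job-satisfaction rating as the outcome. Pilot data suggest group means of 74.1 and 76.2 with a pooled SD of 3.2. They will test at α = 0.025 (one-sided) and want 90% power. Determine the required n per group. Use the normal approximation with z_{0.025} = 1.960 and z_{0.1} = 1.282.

Cohen's d = |M₁ − M₂| / SD_pooled = |74.1 − 76.2| / 3.2 = 2.1 / 3.2 = 0.656.
For two independent groups with equal n: n = 2·((z_{α} + z_β) / d)².
z_{α} + z_β = 1.960 + 1.282 = 3.242.
n = 2 × (3.242 / 0.656)² = 2 × 4.942² = 2 × 24.42 = 48.8.
Round up to the next whole participant.

n = 49 per group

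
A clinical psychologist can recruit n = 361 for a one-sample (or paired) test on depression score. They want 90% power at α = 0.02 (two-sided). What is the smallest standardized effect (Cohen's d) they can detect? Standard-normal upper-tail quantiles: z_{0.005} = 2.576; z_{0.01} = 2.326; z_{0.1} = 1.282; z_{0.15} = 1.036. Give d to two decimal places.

d_min ≈ 0.19

For a single sample (or paired design) of n = 361: d_min = (z_{α/2} + z_β)/√n.
z-sum = 2.326 + 1.282 = 3.608.
d_min = 3.608 / √361 = 3.608 / 19.000 = 0.190.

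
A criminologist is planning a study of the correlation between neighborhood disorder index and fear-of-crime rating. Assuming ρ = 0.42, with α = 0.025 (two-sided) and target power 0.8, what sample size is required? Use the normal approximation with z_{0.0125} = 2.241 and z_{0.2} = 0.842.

n = 51

Fisher's z: C = ½·ln((1+r)/(1−r)) = ½·ln(2.4483) = 0.4477.
n = ((z_{α/2} + z_β)/C)² + 3.
(2.241 + 0.842) / 0.4477 = 3.083 / 0.4477 = 6.886.
n = 6.886² + 3 = 47.42 + 3 = 50.4.
Round up.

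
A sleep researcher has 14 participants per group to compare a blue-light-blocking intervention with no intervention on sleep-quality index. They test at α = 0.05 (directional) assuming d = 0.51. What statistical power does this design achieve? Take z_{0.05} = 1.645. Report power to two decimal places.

power ≈ 0.38

For two equal groups, power = Φ(d·√(n/2) − z_{α}).
d·√(n/2) = 0.51 × √(14/2) = 0.51 × 2.646 = 1.349.
z_β = 1.349 − 1.645 = -0.296.
Power = Φ(-0.296) = 0.384.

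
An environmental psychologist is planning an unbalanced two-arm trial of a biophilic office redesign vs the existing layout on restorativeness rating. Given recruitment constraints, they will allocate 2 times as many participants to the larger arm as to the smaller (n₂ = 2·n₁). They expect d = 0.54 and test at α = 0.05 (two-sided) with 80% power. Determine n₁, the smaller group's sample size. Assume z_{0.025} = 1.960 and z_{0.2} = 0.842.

With allocation ratio k = n₂/n₁ = 2, Var(x̄₁−x̄₂) = σ²(1/n₁ + 1/(k·n₁)) = σ²·(k+1)/(k·n₁).
So n₁ = (1 + 1/k)·((z_{α/2} + z_β)/d)² = 1.500 × (2.802/0.54)².
n₁ = 1.500 × 26.92 = 40.4.
Round up: n₁ = 41, giving n₂ = 2 × 41 = 82.

n₁ = 41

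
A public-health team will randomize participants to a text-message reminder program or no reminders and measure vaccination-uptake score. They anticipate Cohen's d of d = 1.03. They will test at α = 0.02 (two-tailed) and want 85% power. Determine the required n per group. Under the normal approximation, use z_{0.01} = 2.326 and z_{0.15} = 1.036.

n = 22 per group

For two independent groups with equal n: n = 2·((z_{α/2} + z_β) / d)².
z_{α/2} + z_β = 2.326 + 1.036 = 3.362.
n = 2 × (3.362 / 1.03)² = 2 × 3.264² = 2 × 10.65 = 21.3.
Round up to the next whole participant.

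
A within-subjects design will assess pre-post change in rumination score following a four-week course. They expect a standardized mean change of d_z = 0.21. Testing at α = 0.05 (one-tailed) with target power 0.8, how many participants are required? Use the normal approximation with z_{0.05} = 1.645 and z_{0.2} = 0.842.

n = 141 pairs

For a paired (one-sample on differences) test: n = ((z_{α} + z_β) / d)².
z_{α} + z_β = 1.645 + 0.842 = 2.487.
n = (2.487 / 0.21)² = 11.843² = 140.25.
Round up.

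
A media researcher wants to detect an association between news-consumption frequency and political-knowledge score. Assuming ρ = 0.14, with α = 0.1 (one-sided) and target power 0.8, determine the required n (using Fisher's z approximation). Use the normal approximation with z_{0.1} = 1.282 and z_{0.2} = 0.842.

Fisher's z: C = ½·ln((1+r)/(1−r)) = ½·ln(1.3256) = 0.1409.
n = ((z_{α} + z_β)/C)² + 3.
(1.282 + 0.842) / 0.1409 = 2.124 / 0.1409 = 15.075.
n = 15.075² + 3 = 227.24 + 3 = 230.2.
Round up.

n = 231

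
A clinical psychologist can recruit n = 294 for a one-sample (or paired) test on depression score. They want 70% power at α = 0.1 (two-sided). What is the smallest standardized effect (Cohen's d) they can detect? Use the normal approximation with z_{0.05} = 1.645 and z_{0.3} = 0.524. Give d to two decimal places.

For a single sample (or paired design) of n = 294: d_min = (z_{α/2} + z_β)/√n.
z-sum = 1.645 + 0.524 = 2.169.
d_min = 2.169 / √294 = 2.169 / 17.146 = 0.126.

d_min ≈ 0.13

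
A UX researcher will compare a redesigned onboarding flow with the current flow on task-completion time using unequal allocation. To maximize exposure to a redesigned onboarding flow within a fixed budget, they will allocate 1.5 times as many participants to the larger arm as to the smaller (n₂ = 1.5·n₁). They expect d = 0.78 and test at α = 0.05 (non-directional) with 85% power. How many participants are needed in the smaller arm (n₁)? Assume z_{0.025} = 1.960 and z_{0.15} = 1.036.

n₁ = 25

With allocation ratio k = n₂/n₁ = 1.5, Var(x̄₁−x̄₂) = σ²(1/n₁ + 1/(k·n₁)) = σ²·(k+1)/(k·n₁).
So n₁ = (1 + 1/k)·((z_{α/2} + z_β)/d)² = 1.667 × (2.996/0.78)².
n₁ = 1.667 × 14.75 = 24.6.
Round up: n₁ = 25, giving n₂ = ⌈1.5 × 25⌉ = ⌈37.5⌉ = 38.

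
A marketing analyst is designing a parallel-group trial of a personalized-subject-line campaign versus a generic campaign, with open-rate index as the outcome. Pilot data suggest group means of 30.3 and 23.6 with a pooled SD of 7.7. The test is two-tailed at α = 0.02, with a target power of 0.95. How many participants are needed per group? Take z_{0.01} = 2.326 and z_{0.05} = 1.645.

n = 42 per group

Cohen's d = |M₁ − M₂| / SD_pooled = |30.3 − 23.6| / 7.7 = 6.7 / 7.7 = 0.870.
For two independent groups with equal n: n = 2·((z_{α/2} + z_β) / d)².
z_{α/2} + z_β = 2.326 + 1.645 = 3.971.
n = 2 × (3.971 / 0.870)² = 2 × 4.564² = 2 × 20.83 = 41.7.
Round up to the next whole participant.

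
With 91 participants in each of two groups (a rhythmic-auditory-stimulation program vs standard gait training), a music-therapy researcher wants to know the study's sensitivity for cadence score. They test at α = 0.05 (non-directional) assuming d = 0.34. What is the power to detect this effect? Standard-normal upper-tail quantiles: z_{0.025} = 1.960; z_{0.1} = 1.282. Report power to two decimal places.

power ≈ 0.63

For two equal groups, power = Φ(d·√(n/2) − z_{α/2}).
d·√(n/2) = 0.34 × √(91/2) = 0.34 × 6.745 = 2.293.
z_β = 2.293 − 1.960 = 0.333.
Power = Φ(0.333) = 0.631.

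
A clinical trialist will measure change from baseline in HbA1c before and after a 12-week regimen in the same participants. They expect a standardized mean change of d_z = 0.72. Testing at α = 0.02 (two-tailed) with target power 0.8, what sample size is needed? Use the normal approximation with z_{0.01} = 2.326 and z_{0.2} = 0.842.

For a paired (one-sample on differences) test: n = ((z_{α/2} + z_β) / d)².
z_{α/2} + z_β = 2.326 + 0.842 = 3.168.
n = (3.168 / 0.72)² = 4.400² = 19.36.
Round up.

n = 20 pairs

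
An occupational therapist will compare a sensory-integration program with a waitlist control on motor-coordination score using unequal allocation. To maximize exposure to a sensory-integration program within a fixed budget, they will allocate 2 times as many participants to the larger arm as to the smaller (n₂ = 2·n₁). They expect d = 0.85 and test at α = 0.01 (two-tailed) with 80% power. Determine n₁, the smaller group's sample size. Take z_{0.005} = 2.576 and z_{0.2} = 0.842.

With allocation ratio k = n₂/n₁ = 2, Var(x̄₁−x̄₂) = σ²(1/n₁ + 1/(k·n₁)) = σ²·(k+1)/(k·n₁).
So n₁ = (1 + 1/k)·((z_{α/2} + z_β)/d)² = 1.500 × (3.418/0.85)².
n₁ = 1.500 × 16.17 = 24.3.
Round up: n₁ = 25, giving n₂ = 2 × 25 = 50.

n₁ = 25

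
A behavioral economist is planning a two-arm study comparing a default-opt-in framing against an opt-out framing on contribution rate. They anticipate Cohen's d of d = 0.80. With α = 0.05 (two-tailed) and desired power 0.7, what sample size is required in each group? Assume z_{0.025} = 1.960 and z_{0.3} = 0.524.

n = 20 per group

For two independent groups with equal n: n = 2·((z_{α/2} + z_β) / d)².
z_{α/2} + z_β = 1.960 + 0.524 = 2.484.
n = 2 × (2.484 / 0.80)² = 2 × 3.105² = 2 × 9.64 = 19.3.
Round up to the next whole participant.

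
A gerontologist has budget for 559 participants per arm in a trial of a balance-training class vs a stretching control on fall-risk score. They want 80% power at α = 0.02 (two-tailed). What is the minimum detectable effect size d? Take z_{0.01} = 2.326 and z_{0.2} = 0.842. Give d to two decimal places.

d_min ≈ 0.19

For two independent groups of n = 559 each: d_min = (z_{α/2} + z_β)·√(2/n).
z-sum = 2.326 + 0.842 = 3.168.
d_min = 3.168 × √(2/559) = 3.168 × 0.0598 = 0.189.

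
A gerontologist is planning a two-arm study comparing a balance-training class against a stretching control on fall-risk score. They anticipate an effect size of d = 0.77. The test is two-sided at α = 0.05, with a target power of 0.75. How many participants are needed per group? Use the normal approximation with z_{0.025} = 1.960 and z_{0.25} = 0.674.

n = 24 per group

For two independent groups with equal n: n = 2·((z_{α/2} + z_β) / d)².
z_{α/2} + z_β = 1.960 + 0.674 = 2.634.
n = 2 × (2.634 / 0.77)² = 2 × 3.421² = 2 × 11.70 = 23.4.
Round up to the next whole participant.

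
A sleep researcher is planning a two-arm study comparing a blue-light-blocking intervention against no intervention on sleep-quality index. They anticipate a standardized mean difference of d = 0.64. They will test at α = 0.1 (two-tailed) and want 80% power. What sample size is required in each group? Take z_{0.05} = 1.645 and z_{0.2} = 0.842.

n = 31 per group

For two independent groups with equal n: n = 2·((z_{α/2} + z_β) / d)².
z_{α/2} + z_β = 1.645 + 0.842 = 2.487.
n = 2 × (2.487 / 0.64)² = 2 × 3.886² = 2 × 15.10 = 30.2.
Round up to the next whole participant.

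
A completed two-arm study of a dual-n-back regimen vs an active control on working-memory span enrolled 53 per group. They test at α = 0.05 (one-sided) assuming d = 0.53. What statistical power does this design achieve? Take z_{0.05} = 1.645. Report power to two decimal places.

For two equal groups, power = Φ(d·√(n/2) − z_{α}).
d·√(n/2) = 0.53 × √(53/2) = 0.53 × 5.148 = 2.728.
z_β = 2.728 − 1.645 = 1.083.
Power = Φ(1.083) = 0.861.

power ≈ 0.86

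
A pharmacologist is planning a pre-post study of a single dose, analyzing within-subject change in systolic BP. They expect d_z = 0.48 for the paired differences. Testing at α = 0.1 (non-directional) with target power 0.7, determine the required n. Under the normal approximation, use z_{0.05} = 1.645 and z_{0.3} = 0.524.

n = 21 pairs

For a paired (one-sample on differences) test: n = ((z_{α/2} + z_β) / d)².
z_{α/2} + z_β = 1.645 + 0.524 = 2.169.
n = (2.169 / 0.48)² = 4.519² = 20.42.
Round up.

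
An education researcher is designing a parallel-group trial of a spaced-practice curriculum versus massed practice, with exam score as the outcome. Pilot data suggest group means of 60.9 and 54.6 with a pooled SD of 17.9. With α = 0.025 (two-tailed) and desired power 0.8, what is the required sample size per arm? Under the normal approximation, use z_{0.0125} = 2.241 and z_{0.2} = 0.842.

n = 154 per group

Cohen's d = |M₁ − M₂| / SD_pooled = |60.9 − 54.6| / 17.9 = 6.3 / 17.9 = 0.352.
For two independent groups with equal n: n = 2·((z_{α/2} + z_β) / d)².
z_{α/2} + z_β = 2.241 + 0.842 = 3.083.
n = 2 × (3.083 / 0.352)² = 2 × 8.759² = 2 × 76.71 = 153.4.
Round up to the next whole participant.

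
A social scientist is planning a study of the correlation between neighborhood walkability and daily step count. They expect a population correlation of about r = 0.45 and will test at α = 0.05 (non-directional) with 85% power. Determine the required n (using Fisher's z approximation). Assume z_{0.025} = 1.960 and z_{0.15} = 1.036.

n = 42

Fisher's z: C = ½·ln((1+r)/(1−r)) = ½·ln(2.6364) = 0.4847.
n = ((z_{α/2} + z_β)/C)² + 3.
(1.960 + 1.036) / 0.4847 = 2.996 / 0.4847 = 6.181.
n = 6.181² + 3 = 38.21 + 3 = 41.2.
Round up.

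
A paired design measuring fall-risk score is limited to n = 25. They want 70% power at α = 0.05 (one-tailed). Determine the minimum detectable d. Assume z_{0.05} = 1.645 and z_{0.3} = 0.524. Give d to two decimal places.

For a single sample (or paired design) of n = 25: d_min = (z_{α} + z_β)/√n.
z-sum = 1.645 + 0.524 = 2.169.
d_min = 2.169 / √25 = 2.169 / 5.000 = 0.434.

d_min ≈ 0.43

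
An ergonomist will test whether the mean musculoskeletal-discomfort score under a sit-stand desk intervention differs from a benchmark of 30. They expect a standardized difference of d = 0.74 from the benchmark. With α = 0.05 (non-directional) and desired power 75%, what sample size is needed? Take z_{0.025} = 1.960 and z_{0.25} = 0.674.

For a one-sample test: n = ((z_{α/2} + z_β) / d)².
z_{α/2} + z_β = 1.960 + 0.674 = 2.634.
n = (2.634 / 0.74)² = 3.559² = 12.67.
Round up.

n = 13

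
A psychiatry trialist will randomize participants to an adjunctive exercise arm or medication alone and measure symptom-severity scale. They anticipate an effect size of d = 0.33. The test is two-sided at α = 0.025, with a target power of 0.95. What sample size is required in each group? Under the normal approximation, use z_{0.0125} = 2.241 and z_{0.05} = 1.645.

For two independent groups with equal n: n = 2·((z_{α/2} + z_β) / d)².
z_{α/2} + z_β = 2.241 + 1.645 = 3.886.
n = 2 × (3.886 / 0.33)² = 2 × 11.776² = 2 × 138.67 = 277.3.
Round up to the next whole participant.

n = 278 per group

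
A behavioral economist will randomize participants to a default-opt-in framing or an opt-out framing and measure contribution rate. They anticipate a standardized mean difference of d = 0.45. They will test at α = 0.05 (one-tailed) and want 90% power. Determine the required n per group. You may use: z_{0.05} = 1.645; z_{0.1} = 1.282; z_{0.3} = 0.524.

n = 85 per group

For two independent groups with equal n: n = 2·((z_{α} + z_β) / d)².
z_{α} + z_β = 1.645 + 1.282 = 2.927.
n = 2 × (2.927 / 0.45)² = 2 × 6.504² = 2 × 42.31 = 84.6.
Round up to the next whole participant.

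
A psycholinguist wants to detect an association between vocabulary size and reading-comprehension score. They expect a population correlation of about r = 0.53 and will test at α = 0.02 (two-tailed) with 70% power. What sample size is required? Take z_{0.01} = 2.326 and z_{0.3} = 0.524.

n = 27

Fisher's z: C = ½·ln((1+r)/(1−r)) = ½·ln(3.2553) = 0.5901.
n = ((z_{α/2} + z_β)/C)² + 3.
(2.326 + 0.524) / 0.5901 = 2.850 / 0.5901 = 4.830.
n = 4.830² + 3 = 23.33 + 3 = 26.3.
Round up.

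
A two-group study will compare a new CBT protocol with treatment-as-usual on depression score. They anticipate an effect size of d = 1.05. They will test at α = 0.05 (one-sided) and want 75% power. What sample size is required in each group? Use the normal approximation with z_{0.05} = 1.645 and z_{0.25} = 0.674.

For two independent groups with equal n: n = 2·((z_{α} + z_β) / d)².
z_{α} + z_β = 1.645 + 0.674 = 2.319.
n = 2 × (2.319 / 1.05)² = 2 × 2.209² = 2 × 4.88 = 9.8.
Round up to the next whole participant.

n = 10 per group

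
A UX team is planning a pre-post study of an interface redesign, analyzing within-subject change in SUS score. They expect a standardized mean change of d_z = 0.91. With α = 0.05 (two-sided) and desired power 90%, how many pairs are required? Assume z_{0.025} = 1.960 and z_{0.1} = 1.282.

For a paired (one-sample on differences) test: n = ((z_{α/2} + z_β) / d)².
z_{α/2} + z_β = 1.960 + 1.282 = 3.242.
n = (3.242 / 0.91)² = 3.563² = 12.69.
Round up.

n = 13 pairs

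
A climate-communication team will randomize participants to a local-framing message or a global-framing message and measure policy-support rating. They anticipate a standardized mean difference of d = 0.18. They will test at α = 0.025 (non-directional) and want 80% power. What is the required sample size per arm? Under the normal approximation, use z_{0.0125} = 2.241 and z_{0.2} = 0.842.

n = 587 per group

For two independent groups with equal n: n = 2·((z_{α/2} + z_β) / d)².
z_{α/2} + z_β = 2.241 + 0.842 = 3.083.
n = 2 × (3.083 / 0.18)² = 2 × 17.128² = 2 × 293.36 = 586.7.
Round up to the next whole participant.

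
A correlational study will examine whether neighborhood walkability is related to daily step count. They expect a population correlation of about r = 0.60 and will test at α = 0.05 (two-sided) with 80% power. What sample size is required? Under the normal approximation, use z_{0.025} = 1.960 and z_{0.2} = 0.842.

n = 20

Fisher's z: C = ½·ln((1+r)/(1−r)) = ½·ln(4.0000) = 0.6931.
n = ((z_{α/2} + z_β)/C)² + 3.
(1.960 + 0.842) / 0.6931 = 2.802 / 0.6931 = 4.043.
n = 4.043² + 3 = 16.34 + 3 = 19.3.
Round up.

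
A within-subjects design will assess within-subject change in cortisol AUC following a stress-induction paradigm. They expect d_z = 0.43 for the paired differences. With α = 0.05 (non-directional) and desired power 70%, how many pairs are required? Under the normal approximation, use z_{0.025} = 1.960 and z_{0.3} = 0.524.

n = 34 pairs

For a paired (one-sample on differences) test: n = ((z_{α/2} + z_β) / d)².
z_{α/2} + z_β = 1.960 + 0.524 = 2.484.
n = (2.484 / 0.43)² = 5.777² = 33.37.
Round up.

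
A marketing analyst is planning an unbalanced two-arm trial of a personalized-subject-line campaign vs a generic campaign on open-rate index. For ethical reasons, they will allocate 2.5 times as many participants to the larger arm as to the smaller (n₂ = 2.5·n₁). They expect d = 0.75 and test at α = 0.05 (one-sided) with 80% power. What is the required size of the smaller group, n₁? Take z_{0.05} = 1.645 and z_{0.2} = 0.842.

n₁ = 16

With allocation ratio k = n₂/n₁ = 2.5, Var(x̄₁−x̄₂) = σ²(1/n₁ + 1/(k·n₁)) = σ²·(k+1)/(k·n₁).
So n₁ = (1 + 1/k)·((z_{α} + z_β)/d)² = 1.400 × (2.487/0.75)².
n₁ = 1.400 × 11.00 = 15.4.
Round up: n₁ = 16, giving n₂ = 2.5 × 16 = 40.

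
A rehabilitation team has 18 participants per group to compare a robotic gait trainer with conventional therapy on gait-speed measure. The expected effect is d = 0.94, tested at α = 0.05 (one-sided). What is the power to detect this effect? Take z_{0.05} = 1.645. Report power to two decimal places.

power ≈ 0.88

For two equal groups, power = Φ(d·√(n/2) − z_{α}).
d·√(n/2) = 0.94 × √(18/2) = 0.94 × 3.000 = 2.820.
z_β = 2.820 − 1.645 = 1.175.
Power = Φ(1.175) = 0.880.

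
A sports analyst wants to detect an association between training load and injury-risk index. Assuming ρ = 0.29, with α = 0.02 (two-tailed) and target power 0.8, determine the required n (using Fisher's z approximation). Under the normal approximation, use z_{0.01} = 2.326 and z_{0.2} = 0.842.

Fisher's z: C = ½·ln((1+r)/(1−r)) = ½·ln(1.8169) = 0.2986.
n = ((z_{α/2} + z_β)/C)² + 3.
(2.326 + 0.842) / 0.2986 = 3.168 / 0.2986 = 10.610.
n = 10.610² + 3 = 112.56 + 3 = 115.6.
Round up.

n = 116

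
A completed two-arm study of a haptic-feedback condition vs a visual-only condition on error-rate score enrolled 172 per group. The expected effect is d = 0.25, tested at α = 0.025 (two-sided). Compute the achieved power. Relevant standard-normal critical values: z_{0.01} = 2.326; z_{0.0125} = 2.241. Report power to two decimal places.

For two equal groups, power = Φ(d·√(n/2) − z_{α/2}).
d·√(n/2) = 0.25 × √(172/2) = 0.25 × 9.274 = 2.318.
z_β = 2.318 − 2.241 = 0.077.
Power = Φ(0.077) = 0.531.

power ≈ 0.53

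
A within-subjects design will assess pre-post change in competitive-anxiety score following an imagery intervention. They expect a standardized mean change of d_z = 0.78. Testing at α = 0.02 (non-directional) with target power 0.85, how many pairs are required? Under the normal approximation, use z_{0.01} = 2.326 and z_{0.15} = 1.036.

n = 19 pairs

For a paired (one-sample on differences) test: n = ((z_{α/2} + z_β) / d)².
z_{α/2} + z_β = 2.326 + 1.036 = 3.362.
n = (3.362 / 0.78)² = 4.310² = 18.58.
Round up.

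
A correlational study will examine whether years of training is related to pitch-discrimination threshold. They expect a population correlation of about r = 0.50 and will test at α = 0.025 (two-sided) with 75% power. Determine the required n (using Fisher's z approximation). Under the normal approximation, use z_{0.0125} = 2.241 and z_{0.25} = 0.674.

Fisher's z: C = ½·ln((1+r)/(1−r)) = ½·ln(3.0000) = 0.5493.
n = ((z_{α/2} + z_β)/C)² + 3.
(2.241 + 0.674) / 0.5493 = 2.915 / 0.5493 = 5.307.
n = 5.307² + 3 = 28.16 + 3 = 31.2.
Round up.

n = 32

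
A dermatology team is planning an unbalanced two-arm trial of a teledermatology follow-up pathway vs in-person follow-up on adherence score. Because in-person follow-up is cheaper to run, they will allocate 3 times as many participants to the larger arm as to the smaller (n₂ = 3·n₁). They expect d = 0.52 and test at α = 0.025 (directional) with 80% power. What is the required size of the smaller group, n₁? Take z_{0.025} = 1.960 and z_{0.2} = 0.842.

n₁ = 39

With allocation ratio k = n₂/n₁ = 3, Var(x̄₁−x̄₂) = σ²(1/n₁ + 1/(k·n₁)) = σ²·(k+1)/(k·n₁).
So n₁ = (1 + 1/k)·((z_{α} + z_β)/d)² = 1.333 × (2.802/0.52)².
n₁ = 1.333 × 29.04 = 38.7.
Round up: n₁ = 39, giving n₂ = 3 × 39 = 117.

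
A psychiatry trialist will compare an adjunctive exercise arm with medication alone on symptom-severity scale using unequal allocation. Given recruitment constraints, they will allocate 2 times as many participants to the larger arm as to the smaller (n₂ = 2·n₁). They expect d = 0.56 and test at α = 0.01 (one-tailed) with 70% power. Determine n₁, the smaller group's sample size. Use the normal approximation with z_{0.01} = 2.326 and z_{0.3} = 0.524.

n₁ = 39

With allocation ratio k = n₂/n₁ = 2, Var(x̄₁−x̄₂) = σ²(1/n₁ + 1/(k·n₁)) = σ²·(k+1)/(k·n₁).
So n₁ = (1 + 1/k)·((z_{α} + z_β)/d)² = 1.500 × (2.850/0.56)².
n₁ = 1.500 × 25.90 = 38.9.
Round up: n₁ = 39, giving n₂ = 2 × 39 = 78.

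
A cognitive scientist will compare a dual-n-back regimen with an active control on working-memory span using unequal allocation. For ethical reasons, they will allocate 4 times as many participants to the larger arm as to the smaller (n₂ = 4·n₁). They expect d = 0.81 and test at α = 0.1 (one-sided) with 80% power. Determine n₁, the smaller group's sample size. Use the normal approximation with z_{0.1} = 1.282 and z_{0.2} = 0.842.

With allocation ratio k = n₂/n₁ = 4, Var(x̄₁−x̄₂) = σ²(1/n₁ + 1/(k·n₁)) = σ²·(k+1)/(k·n₁).
So n₁ = (1 + 1/k)·((z_{α} + z_β)/d)² = 1.250 × (2.124/0.81)².
n₁ = 1.250 × 6.88 = 8.6.
Round up: n₁ = 9, giving n₂ = 4 × 9 = 36.

n₁ = 9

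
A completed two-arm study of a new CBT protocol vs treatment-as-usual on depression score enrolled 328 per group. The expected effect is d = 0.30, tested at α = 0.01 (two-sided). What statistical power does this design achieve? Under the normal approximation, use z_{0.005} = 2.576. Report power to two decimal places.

power ≈ 0.90

For two equal groups, power = Φ(d·√(n/2) − z_{α/2}).
d·√(n/2) = 0.30 × √(328/2) = 0.30 × 12.806 = 3.842.
z_β = 3.842 − 2.576 = 1.266.
Power = Φ(1.266) = 0.897.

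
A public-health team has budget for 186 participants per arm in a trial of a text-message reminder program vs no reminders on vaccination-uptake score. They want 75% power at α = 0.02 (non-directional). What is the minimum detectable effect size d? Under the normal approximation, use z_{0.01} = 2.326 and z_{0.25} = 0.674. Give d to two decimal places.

d_min ≈ 0.31

For two independent groups of n = 186 each: d_min = (z_{α/2} + z_β)·√(2/n).
z-sum = 2.326 + 0.674 = 3.000.
d_min = 3.000 × √(2/186) = 3.000 × 0.1037 = 0.311.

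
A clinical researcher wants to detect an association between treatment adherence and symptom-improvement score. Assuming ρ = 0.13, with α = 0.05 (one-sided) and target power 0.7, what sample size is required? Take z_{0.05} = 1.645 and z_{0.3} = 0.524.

n = 279

Fisher's z: C = ½·ln((1+r)/(1−r)) = ½·ln(1.2989) = 0.1307.
n = ((z_{α} + z_β)/C)² + 3.
(1.645 + 0.524) / 0.1307 = 2.169 / 0.1307 = 16.595.
n = 16.595² + 3 = 275.40 + 3 = 278.4.
Round up.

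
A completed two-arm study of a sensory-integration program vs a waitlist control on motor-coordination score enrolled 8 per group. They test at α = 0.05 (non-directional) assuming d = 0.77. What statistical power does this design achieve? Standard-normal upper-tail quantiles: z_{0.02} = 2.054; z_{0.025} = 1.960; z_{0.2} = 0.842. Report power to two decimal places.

power ≈ 0.34

For two equal groups, power = Φ(d·√(n/2) − z_{α/2}).
d·√(n/2) = 0.77 × √(8/2) = 0.77 × 2.000 = 1.540.
z_β = 1.540 − 1.960 = -0.420.
Power = Φ(-0.420) = 0.337.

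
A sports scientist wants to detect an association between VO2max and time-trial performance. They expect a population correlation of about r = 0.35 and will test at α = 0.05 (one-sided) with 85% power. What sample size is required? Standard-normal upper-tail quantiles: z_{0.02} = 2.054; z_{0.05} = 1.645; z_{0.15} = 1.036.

Fisher's z: C = ½·ln((1+r)/(1−r)) = ½·ln(2.0769) = 0.3654.
n = ((z_{α} + z_β)/C)² + 3.
(1.645 + 1.036) / 0.3654 = 2.681 / 0.3654 = 7.337.
n = 7.337² + 3 = 53.83 + 3 = 56.8.
Round up.

n = 57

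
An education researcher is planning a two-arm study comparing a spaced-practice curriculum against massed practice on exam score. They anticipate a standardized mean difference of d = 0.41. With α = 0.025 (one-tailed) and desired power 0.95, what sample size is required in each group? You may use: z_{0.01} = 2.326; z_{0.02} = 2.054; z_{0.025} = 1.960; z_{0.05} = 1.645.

For two independent groups with equal n: n = 2·((z_{α} + z_β) / d)².
z_{α} + z_β = 1.960 + 1.645 = 3.605.
n = 2 × (3.605 / 0.41)² = 2 × 8.793² = 2 × 77.31 = 154.6.
Round up to the next whole participant.

n = 155 per group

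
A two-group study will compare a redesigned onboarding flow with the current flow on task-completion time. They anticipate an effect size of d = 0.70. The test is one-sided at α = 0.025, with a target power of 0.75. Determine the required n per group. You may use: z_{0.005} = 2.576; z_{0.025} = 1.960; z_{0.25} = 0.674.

For two independent groups with equal n: n = 2·((z_{α} + z_β) / d)².
z_{α} + z_β = 1.960 + 0.674 = 2.634.
n = 2 × (2.634 / 0.70)² = 2 × 3.763² = 2 × 14.16 = 28.3.
Round up to the next whole participant.

n = 29 per group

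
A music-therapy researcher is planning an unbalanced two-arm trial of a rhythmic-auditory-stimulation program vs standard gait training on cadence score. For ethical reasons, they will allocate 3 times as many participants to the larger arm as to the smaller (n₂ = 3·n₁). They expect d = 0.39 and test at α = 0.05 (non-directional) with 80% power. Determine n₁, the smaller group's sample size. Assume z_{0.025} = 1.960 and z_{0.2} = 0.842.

With allocation ratio k = n₂/n₁ = 3, Var(x̄₁−x̄₂) = σ²(1/n₁ + 1/(k·n₁)) = σ²·(k+1)/(k·n₁).
So n₁ = (1 + 1/k)·((z_{α/2} + z_β)/d)² = 1.333 × (2.802/0.39)².
n₁ = 1.333 × 51.62 = 68.8.
Round up: n₁ = 69, giving n₂ = 3 × 69 = 207.

n₁ = 69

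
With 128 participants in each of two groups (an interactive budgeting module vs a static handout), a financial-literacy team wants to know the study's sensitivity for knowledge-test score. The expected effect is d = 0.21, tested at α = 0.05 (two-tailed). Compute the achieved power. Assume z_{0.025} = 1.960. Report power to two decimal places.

For two equal groups, power = Φ(d·√(n/2) − z_{α/2}).
d·√(n/2) = 0.21 × √(128/2) = 0.21 × 8.000 = 1.680.
z_β = 1.680 − 1.960 = -0.280.
Power = Φ(-0.280) = 0.390.

power ≈ 0.39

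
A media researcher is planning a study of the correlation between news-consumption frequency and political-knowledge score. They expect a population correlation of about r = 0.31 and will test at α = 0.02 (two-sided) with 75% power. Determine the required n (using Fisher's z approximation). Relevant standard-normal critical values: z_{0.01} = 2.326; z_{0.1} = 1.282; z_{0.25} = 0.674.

Fisher's z: C = ½·ln((1+r)/(1−r)) = ½·ln(1.8986) = 0.3205.
n = ((z_{α/2} + z_β)/C)² + 3.
(2.326 + 0.674) / 0.3205 = 3.000 / 0.3205 = 9.360.
n = 9.360² + 3 = 87.62 + 3 = 90.6.
Round up.

n = 91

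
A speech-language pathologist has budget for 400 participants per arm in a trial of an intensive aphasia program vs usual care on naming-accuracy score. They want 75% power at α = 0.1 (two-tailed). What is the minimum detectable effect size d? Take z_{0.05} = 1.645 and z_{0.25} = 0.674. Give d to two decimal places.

d_min ≈ 0.16

For two independent groups of n = 400 each: d_min = (z_{α/2} + z_β)·√(2/n).
z-sum = 1.645 + 0.674 = 2.319.
d_min = 2.319 × √(2/400) = 2.319 × 0.0707 = 0.164.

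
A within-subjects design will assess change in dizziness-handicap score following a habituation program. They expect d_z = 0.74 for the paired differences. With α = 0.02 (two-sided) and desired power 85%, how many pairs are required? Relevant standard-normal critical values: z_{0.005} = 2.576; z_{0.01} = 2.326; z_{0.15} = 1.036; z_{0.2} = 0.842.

For a paired (one-sample on differences) test: n = ((z_{α/2} + z_β) / d)².
z_{α/2} + z_β = 2.326 + 1.036 = 3.362.
n = (3.362 / 0.74)² = 4.543² = 20.64.
Round up.

n = 21 pairs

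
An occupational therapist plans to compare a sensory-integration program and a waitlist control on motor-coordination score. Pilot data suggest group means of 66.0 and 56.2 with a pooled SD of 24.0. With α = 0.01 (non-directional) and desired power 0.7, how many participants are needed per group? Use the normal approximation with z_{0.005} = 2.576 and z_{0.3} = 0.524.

Cohen's d = |M₁ − M₂| / SD_pooled = |66.0 − 56.2| / 24.0 = 9.8 / 24.0 = 0.408.
For two independent groups with equal n: n = 2·((z_{α/2} + z_β) / d)².
z_{α/2} + z_β = 2.576 + 0.524 = 3.100.
n = 2 × (3.100 / 0.408)² = 2 × 7.598² = 2 × 57.73 = 115.5.
Round up to the next whole participant.

n = 116 per group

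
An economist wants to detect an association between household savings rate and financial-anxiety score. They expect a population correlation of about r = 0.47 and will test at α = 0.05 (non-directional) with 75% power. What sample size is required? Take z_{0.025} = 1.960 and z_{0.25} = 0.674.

n = 30

Fisher's z: C = ½·ln((1+r)/(1−r)) = ½·ln(2.7736) = 0.5101.
n = ((z_{α/2} + z_β)/C)² + 3.
(1.960 + 0.674) / 0.5101 = 2.634 / 0.5101 = 5.164.
n = 5.164² + 3 = 26.66 + 3 = 29.7.
Round up.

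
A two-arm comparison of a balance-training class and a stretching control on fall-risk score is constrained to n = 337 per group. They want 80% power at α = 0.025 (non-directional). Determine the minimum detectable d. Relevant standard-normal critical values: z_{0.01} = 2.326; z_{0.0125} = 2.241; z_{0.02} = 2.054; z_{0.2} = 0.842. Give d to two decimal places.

For two independent groups of n = 337 each: d_min = (z_{α/2} + z_β)·√(2/n).
z-sum = 2.241 + 0.842 = 3.083.
d_min = 3.083 × √(2/337) = 3.083 × 0.0770 = 0.238.

d_min ≈ 0.24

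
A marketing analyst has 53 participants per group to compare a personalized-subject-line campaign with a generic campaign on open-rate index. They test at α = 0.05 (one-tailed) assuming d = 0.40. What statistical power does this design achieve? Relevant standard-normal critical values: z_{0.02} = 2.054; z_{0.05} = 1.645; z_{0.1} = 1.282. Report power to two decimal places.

For two equal groups, power = Φ(d·√(n/2) − z_{α}).
d·√(n/2) = 0.40 × √(53/2) = 0.40 × 5.148 = 2.059.
z_β = 2.059 − 1.645 = 0.414.
Power = Φ(0.414) = 0.661.

power ≈ 0.66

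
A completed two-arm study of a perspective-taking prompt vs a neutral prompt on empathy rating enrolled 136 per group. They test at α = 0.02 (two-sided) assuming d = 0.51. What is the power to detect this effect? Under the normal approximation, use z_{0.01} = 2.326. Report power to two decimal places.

power ≈ 0.97

For two equal groups, power = Φ(d·√(n/2) − z_{α/2}).
d·√(n/2) = 0.51 × √(136/2) = 0.51 × 8.246 = 4.206.
z_β = 4.206 − 2.326 = 1.880.
Power = Φ(1.880) = 0.970.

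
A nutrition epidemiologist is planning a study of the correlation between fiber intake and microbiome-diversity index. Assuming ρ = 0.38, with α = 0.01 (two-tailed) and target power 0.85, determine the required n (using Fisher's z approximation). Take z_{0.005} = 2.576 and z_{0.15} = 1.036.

n = 85

Fisher's z: C = ½·ln((1+r)/(1−r)) = ½·ln(2.2258) = 0.4001.
n = ((z_{α/2} + z_β)/C)² + 3.
(2.576 + 1.036) / 0.4001 = 3.612 / 0.4001 = 9.028.
n = 9.028² + 3 = 81.50 + 3 = 84.5.
Round up.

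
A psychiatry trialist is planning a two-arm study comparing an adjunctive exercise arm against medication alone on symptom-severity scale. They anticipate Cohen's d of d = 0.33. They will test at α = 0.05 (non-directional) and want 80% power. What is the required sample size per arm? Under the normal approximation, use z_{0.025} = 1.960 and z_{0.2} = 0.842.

n = 145 per group

For two independent groups with equal n: n = 2·((z_{α/2} + z_β) / d)².
z_{α/2} + z_β = 1.960 + 0.842 = 2.802.
n = 2 × (2.802 / 0.33)² = 2 × 8.491² = 2 × 72.10 = 144.2.
Round up to the next whole participant.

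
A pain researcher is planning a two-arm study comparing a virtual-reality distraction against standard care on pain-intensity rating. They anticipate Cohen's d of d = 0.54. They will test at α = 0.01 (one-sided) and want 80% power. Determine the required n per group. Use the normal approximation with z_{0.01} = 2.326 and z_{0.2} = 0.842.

n = 69 per group

For two independent groups with equal n: n = 2·((z_{α} + z_β) / d)².
z_{α} + z_β = 2.326 + 0.842 = 3.168.
n = 2 × (3.168 / 0.54)² = 2 × 5.867² = 2 × 34.42 = 68.8.
Round up to the next whole participant.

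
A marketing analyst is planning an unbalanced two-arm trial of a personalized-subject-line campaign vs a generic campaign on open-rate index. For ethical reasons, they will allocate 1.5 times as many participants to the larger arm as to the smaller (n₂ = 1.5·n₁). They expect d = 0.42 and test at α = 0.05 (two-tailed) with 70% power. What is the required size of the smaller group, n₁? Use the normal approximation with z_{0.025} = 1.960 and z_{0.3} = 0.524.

n₁ = 59

With allocation ratio k = n₂/n₁ = 1.5, Var(x̄₁−x̄₂) = σ²(1/n₁ + 1/(k·n₁)) = σ²·(k+1)/(k·n₁).
So n₁ = (1 + 1/k)·((z_{α/2} + z_β)/d)² = 1.667 × (2.484/0.42)².
n₁ = 1.667 × 34.98 = 58.3.
Round up: n₁ = 59, giving n₂ = ⌈1.5 × 59⌉ = ⌈88.5⌉ = 89.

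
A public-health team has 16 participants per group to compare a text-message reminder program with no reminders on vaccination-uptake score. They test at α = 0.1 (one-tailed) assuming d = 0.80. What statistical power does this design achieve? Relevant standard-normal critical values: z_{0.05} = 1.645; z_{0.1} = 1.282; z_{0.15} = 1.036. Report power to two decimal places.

For two equal groups, power = Φ(d·√(n/2) − z_{α}).
d·√(n/2) = 0.80 × √(16/2) = 0.80 × 2.828 = 2.263.
z_β = 2.263 − 1.282 = 0.981.
Power = Φ(0.981) = 0.837.

power ≈ 0.84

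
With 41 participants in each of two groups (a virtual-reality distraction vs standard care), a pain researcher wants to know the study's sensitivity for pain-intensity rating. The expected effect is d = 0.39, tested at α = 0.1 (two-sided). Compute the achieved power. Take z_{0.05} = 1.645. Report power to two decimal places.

For two equal groups, power = Φ(d·√(n/2) − z_{α/2}).
d·√(n/2) = 0.39 × √(41/2) = 0.39 × 4.528 = 1.766.
z_β = 1.766 − 1.645 = 0.121.
Power = Φ(0.121) = 0.548.

power ≈ 0.55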